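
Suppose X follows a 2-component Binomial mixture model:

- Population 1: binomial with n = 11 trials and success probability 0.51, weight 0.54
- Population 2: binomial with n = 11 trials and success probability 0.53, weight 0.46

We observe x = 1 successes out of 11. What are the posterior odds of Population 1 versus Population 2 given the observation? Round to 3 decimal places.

1.714

The posterior odds equal the prior odds times the likelihood ratio: (π_i/π_j)·(f_i(x)/f_j(x)).
Evaluate each component's likelihood at the observed value:
  L_1 = C(11,1)·0.51^1·0.49^10 = 11·0.51·0.000797923 = 0.00447635
  L_2 = C(11,1)·0.53^1·0.47^10 = 11·0.53·0.000525991 = 0.00306653
0.00241723 / 0.0014106 ≈ 1.714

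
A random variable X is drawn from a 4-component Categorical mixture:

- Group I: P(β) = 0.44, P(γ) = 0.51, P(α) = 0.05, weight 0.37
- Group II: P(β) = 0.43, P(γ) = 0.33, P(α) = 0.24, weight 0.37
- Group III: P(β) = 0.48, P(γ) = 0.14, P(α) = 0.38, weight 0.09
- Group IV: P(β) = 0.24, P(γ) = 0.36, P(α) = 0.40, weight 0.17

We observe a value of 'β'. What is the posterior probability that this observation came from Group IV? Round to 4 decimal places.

0.1005

Posterior ∝ prior × likelihood, so P(k | x) ∝ π_k f_k(x); normalise over all components.
Component likelihoods at x = 'β':
  p_I = 0.44
  p_II = 0.43
  p_III = 0.48
  p_IV = 0.24
Weight by the priors:
  π_I·p_I = 0.37 × 0.44 = 0.1628
  π_II·p_II = 0.37 × 0.43 = 0.1591
  π_III·p_III = 0.09 × 0.48 = 0.0432
  π_IV·p_IV = 0.17 × 0.24 = 0.0408
Sum: 0.1628 + 0.1591 + 0.0432 + 0.0408 = 0.4059
P(Group IV | x) = 0.0408 / 0.4059 ≈ 0.1005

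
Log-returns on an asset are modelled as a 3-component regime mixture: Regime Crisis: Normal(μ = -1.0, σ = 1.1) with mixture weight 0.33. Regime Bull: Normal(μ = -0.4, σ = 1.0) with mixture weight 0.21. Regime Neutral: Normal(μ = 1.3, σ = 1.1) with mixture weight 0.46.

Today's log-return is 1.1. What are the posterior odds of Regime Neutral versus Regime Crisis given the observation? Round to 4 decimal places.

Posterior odds = (π_i f_i(x)) / (π_j f_j(x)); the normalising sum cancels.
Evaluate each component's likelihood at the observed value:
  L_Crisis = (1/(1.1·√(2π)))·exp(−(1.1−-1.0)²/(2·1.1²)) = 0.362675·exp(-1.82231) = 0.0586268
  L_Bull = (1/(1.0·√(2π)))·exp(−(1.1−-0.4)²/(2·1.0²)) = 0.398942·exp(-1.12500) = 0.129518
  L_Neutral = (1/(1.1·√(2π)))·exp(−(1.1−1.3)²/(2·1.1²)) = 0.362675·exp(-0.01653) = 0.356729
Posterior odds = (π_Neutral·L_Neutral) / (π_Crisis·L_Crisis) = (0.46·0.356729) / (0.33·0.0586268) = 0.164096 / 0.0193469 ≈ 8.4818

8.4818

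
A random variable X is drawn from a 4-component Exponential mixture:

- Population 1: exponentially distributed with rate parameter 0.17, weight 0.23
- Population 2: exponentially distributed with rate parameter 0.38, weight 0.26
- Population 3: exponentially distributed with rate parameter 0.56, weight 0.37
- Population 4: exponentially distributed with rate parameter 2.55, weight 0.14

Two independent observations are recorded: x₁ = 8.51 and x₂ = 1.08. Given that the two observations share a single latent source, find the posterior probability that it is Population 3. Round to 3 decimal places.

0.191

Posterior ∝ prior × likelihood, so P(k | x) ∝ P(Z=k) f_k(x); normalise over all components.
Since both observations come from the same component, the likelihood for component k is f_k(x₁)·f_k(x₂).
  f_1 = [0.17·e^(−0.17·8.51) = 0.17·e^(−1.4467) = 0.0400088] × [0.141486] = 0.00566067
  f_2 = [0.38·e^(−0.38·8.51) = 0.38·e^(−3.2338) = 0.0149748] × [0.252086] = 0.00377495
  f_3 = [0.56·e^(−0.56·8.51) = 0.56·e^(−4.7656) = 0.00476995] × [0.305863] = 0.00145895
  f_4 = [2.55·e^(−2.55·8.51) = 2.55·e^(−21.7005) = 9.59694e-10] × [0.162365] = 1.55821e-10
Unnormalised posteriors:
  P(Z=1)·f_1 = 0.23 × 0.00566067 = 0.00130195
  P(Z=2)·f_2 = 0.26 × 0.00377495 = 0.000981487
  P(Z=3)·f_3 = 0.37 × 0.00145895 = 0.000539812
  P(Z=4)·f_4 = 0.14 × 1.55821e-10 = 2.18149e-11
Normaliser: 0.00130195 + 0.000981487 + 0.000539812 + 2.18149e-11 = 0.00282325
So the posterior for Population 3 is 0.000539812 / 0.00282325 ≈ 0.191.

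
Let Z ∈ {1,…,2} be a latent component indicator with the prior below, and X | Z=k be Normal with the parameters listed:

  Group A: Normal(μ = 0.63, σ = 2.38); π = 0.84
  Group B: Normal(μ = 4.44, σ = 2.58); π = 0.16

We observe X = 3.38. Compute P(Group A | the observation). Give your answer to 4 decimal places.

Apply Bayes' rule: the posterior for each component is proportional to its prior times its likelihood at x.
Component likelihoods at x = 3.38:
  L_A = 0.0859847
  L_B = 0.142114
Multiply by the mixture weights:
  π_A·L_A = 0.84 × 0.0859847 = 0.0722272
  π_B·L_B = 0.16 × 0.142114 = 0.0227382
Sum: 0.0722272 + 0.0227382 = 0.0949654
Responsibility of Group A: 0.0722272 / 0.0949654 ≈ 0.7606

0.7606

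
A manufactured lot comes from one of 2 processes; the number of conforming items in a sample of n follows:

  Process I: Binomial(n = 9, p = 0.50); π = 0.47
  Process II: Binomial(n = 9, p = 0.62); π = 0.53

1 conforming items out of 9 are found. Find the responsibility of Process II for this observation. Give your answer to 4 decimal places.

The responsibility of component k is w_k f_k(x) divided by Σ_j w_j f_j(x).
Binomial probabilities:
  L_I = 0.0175781
  L_II = 0.00242607
Weight by the priors:
  w_I·L_I = 0.47 × 0.0175781 = 0.00826172
  w_II·L_II = 0.53 × 0.00242607 = 0.00128582
Denominator: 0.00826172 + 0.00128582 = 0.00954753
P(Process II | data) = 0.00128582 / 0.00954753 ≈ 0.1347

0.1347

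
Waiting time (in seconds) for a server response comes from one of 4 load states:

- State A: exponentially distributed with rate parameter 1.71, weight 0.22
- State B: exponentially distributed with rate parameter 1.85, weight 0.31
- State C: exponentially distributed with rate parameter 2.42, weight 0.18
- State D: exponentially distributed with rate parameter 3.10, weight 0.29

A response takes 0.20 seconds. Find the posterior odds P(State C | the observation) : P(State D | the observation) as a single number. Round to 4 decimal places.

0.5551

Since P(k|x) ∝ π_k f_k(x), the posterior odds are π_i f_i(x) / (π_j f_j(x)).
Evaluate each component's likelihood at the observed value:
  L_A = 1.71·e^(−1.71·0.20) = 1.71·e^(−0.3420) = 1.2147
  L_B = 1.85·e^(−1.85·0.20) = 1.85·e^(−0.3700) = 1.27786
  L_C = 2.42·e^(−2.42·0.20) = 2.42·e^(−0.4840) = 1.49148
  L_D = 3.10·e^(−3.10·0.20) = 3.10·e^(−0.6200) = 1.66763
0.268466 / 0.483612 ≈ 0.5551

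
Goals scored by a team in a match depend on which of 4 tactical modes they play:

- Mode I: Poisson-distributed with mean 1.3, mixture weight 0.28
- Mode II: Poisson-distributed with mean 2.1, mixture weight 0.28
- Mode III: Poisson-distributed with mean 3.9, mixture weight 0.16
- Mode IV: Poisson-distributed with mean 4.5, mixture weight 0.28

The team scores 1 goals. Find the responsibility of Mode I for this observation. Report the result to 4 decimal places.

Apply Bayes' rule: the posterior for each component is proportional to its prior times its likelihood at x.
Poisson probabilities:
  L_I = 0.354291
  L_II = 0.257158
  L_III = 0.0789435
  L_IV = 0.0499905
Weight by the priors:
  π_I·L_I = 0.28 × 0.354291 = 0.0992016
  π_II·L_II = 0.28 × 0.257158 = 0.0720044
  π_III·L_III = 0.16 × 0.0789435 = 0.012631
  π_IV·L_IV = 0.28 × 0.0499905 = 0.0139973
Marginal: 0.0992016 + 0.0720044 + 0.012631 + 0.0139973 = 0.197834
P(Mode I | 1 goals) = 0.0992016 / 0.197834 ≈ 0.5014

0.5014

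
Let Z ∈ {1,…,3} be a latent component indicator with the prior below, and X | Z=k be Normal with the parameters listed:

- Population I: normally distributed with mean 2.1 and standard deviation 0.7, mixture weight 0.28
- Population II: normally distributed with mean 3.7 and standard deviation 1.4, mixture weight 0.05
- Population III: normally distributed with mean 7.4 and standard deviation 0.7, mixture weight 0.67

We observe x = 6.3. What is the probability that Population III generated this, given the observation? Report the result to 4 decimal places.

Posterior ∝ prior × likelihood, so P(k | x) ∝ π_k f_k(x); normalise over all components.
Normal densities:
  f_I = 8.67983e-09
  f_II = 0.0507979
  f_III = 0.165803
Prior × likelihood for each component:
  π_I·f_I = 0.28 × 8.67983e-09 = 2.43035e-09
  π_II·f_II = 0.05 × 0.0507979 = 0.00253989
  π_III·f_III = 0.67 × 0.165803 = 0.111088
Sum: 2.43035e-09 + 0.00253989 + 0.111088 = 0.113628
P(Population III | the observation) = 0.111088 / 0.113628 ≈ 0.9776

0.9776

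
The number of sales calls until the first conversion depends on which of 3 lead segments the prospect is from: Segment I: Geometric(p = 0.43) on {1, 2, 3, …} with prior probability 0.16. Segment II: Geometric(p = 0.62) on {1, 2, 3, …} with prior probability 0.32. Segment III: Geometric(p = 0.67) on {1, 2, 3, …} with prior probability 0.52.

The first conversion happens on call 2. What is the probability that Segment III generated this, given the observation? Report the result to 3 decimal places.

0.501

Apply Bayes' rule: the posterior for each component is proportional to its prior times its likelihood at x.
Evaluate each component's likelihood at the observed value:
  L_I = 0.43·(1−0.43)^1 = 0.43·0.57 = 0.2451
  L_II = 0.62·(1−0.62)^1 = 0.62·0.38 = 0.2356
  L_III = 0.67·(1−0.67)^1 = 0.67·0.33 = 0.2211
Prior × likelihood for each component:
  π_I·L_I = 0.16 × 0.2451 = 0.039216
  π_II·L_II = 0.32 × 0.2356 = 0.075392
  π_III·L_III = 0.52 × 0.2211 = 0.114972
Evidence: 0.039216 + 0.075392 + 0.114972 = 0.22958
Responsibility of Segment III: 0.114972 / 0.22958 ≈ 0.501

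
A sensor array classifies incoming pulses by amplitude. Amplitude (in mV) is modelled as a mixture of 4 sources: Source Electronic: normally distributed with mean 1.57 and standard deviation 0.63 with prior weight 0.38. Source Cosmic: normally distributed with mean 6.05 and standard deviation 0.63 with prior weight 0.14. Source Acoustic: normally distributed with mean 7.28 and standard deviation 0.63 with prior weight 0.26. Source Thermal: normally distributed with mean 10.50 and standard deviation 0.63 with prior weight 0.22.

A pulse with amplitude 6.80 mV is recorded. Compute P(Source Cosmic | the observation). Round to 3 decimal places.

Apply Bayes' rule: the posterior for each component is proportional to its prior times its likelihood at x.
Component likelihoods at x = 6.80 mV:
  L_Electronic = (1/(0.63·√(2π)))·exp(−(6.80−1.57)²/(2·0.63²)) = 0.633242·exp(-34.45818) = 6.86395e-16
  L_Cosmic = (1/(0.63·√(2π)))·exp(−(6.80−6.05)²/(2·0.63²)) = 0.633242·exp(-0.70862) = 0.311761
  L_Acoustic = (1/(0.63·√(2π)))·exp(−(6.80−7.28)²/(2·0.63²)) = 0.633242·exp(-0.29025) = 0.473714
  L_Thermal = (1/(0.63·√(2π)))·exp(−(6.80−10.50)²/(2·0.63²)) = 0.633242·exp(-17.24616) = 2.04955e-08
Multiply by the mixture weights:
  P(Z=Electronic)·L_Electronic = 0.38 × 6.86395e-16 = 2.6083e-16
  P(Z=Cosmic)·L_Cosmic = 0.14 × 0.311761 = 0.0436465
  P(Z=Acoustic)·L_Acoustic = 0.26 × 0.473714 = 0.123166
  P(Z=Thermal)·L_Thermal = 0.22 × 2.04955e-08 = 4.50901e-09
Normaliser: 2.6083e-16 + 0.0436465 + 0.123166 + 4.50901e-09 = 0.166812
P(Source Cosmic | x) = 0.0436465 / 0.166812 ≈ 0.262

0.262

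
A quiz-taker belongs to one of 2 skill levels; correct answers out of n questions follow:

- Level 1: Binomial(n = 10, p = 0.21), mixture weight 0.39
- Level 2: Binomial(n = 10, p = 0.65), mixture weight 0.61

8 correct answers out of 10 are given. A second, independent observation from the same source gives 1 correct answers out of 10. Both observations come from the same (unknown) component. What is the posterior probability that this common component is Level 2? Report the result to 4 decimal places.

The responsibility of component k is π_k f_k(x) divided by Σ_j π_j f_j(x).
Since both observations come from the same component, the likelihood for component k is f_k(x₁)·f_k(x₂).
  p_1 = [0.000106224] × [0.251688] = 2.67352e-05
  p_2 = [0.175653] × [0.000512302] = 8.99873e-05
Unnormalised posteriors:
  π_1·p_1 = 0.39 × 2.67352e-05 = 1.04267e-05
  π_2·p_2 = 0.61 × 8.99873e-05 = 5.48923e-05
Denominator: 1.04267e-05 + 5.48923e-05 = 6.5319e-05
So the posterior for Level 2 is 5.48923e-05 / 6.5319e-05 ≈ 0.8404.

0.8404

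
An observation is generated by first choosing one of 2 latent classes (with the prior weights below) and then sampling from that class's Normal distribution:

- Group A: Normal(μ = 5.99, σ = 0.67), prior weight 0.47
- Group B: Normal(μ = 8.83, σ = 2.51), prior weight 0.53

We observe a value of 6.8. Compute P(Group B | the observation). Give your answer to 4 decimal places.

The responsibility of component k is π_k f_k(x) divided by Σ_j π_j f_j(x).
Component likelihoods at x = 6.8:
  L_A = (1/(0.67·√(2π)))·exp(−(6.8−5.99)²/(2·0.67²)) = 0.595436·exp(-0.73079) = 0.286721
  L_B = (1/(2.51·√(2π)))·exp(−(6.8−8.83)²/(2·2.51²)) = 0.158941·exp(-0.32705) = 0.114604
Weight by the priors:
  π_A·L_A = 0.47 × 0.286721 = 0.134759
  π_B·L_B = 0.53 × 0.114604 = 0.0607402
Normaliser: 0.134759 + 0.0607402 = 0.195499
P(Group B | x) ≈ 0.3107

0.3107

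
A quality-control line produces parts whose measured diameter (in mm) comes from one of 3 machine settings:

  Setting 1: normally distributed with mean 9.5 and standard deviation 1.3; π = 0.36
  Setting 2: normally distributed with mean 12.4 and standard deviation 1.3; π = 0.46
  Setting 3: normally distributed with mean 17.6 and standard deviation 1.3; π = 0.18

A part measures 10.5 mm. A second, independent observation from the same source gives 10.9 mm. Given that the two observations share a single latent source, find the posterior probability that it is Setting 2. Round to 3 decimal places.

0.351

Apply Bayes' rule: the posterior for each component is proportional to its prior times its likelihood at x.
Since both observations come from the same component, the likelihood for component k is f_k(x₁)·f_k(x₂).
  p_1 = [(1/(1.3·√(2π)))·exp(−(10.5−9.5)²/(2·1.3²)) = 0.306879·exp(-0.29586) = 0.228285] × [0.171841] = 0.0392288
  p_2 = [(1/(1.3·√(2π)))·exp(−(10.5−12.4)²/(2·1.3²)) = 0.306879·exp(-1.06805) = 0.105468] × [0.157712] = 0.0166336
  p_3 = [(1/(1.3·√(2π)))·exp(−(10.5−17.6)²/(2·1.3²)) = 0.306879·exp(-14.91420) = 1.02285e-07] × [5.23689e-07] = 5.35655e-14
Multiply by the mixture weights:
  P(Z=1)·p_1 = 0.36 × 0.0392288 = 0.0141224
  P(Z=2)·p_2 = 0.46 × 0.0166336 = 0.00765143
  P(Z=3)·p_3 = 0.18 × 5.35655e-14 = 9.64178e-15
Marginal: 0.0141224 + 0.00765143 + 9.64178e-15 = 0.0217738
P(Setting 2 | x₁, x₂) ≈ 0.351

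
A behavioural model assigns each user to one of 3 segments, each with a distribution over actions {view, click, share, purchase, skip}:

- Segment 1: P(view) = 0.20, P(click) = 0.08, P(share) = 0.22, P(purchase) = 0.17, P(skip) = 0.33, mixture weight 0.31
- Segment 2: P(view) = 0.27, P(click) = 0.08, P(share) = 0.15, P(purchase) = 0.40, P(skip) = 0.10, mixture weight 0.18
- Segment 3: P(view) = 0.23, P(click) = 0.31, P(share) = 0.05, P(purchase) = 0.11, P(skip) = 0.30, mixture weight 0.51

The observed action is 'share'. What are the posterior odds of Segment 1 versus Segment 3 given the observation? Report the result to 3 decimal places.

2.675

The posterior odds equal the prior odds times the likelihood ratio: (P(Z=i)/P(Z=j))·(f_i(x)/f_j(x)).
Evaluate each component's likelihood at the observed value:
  p_1 = 0.22
  p_2 = 0.15
  p_3 = 0.05
Posterior odds = (P(Z=1)·p_1) / (P(Z=3)·p_3) = (0.31·0.22) / (0.51·0.05) = 0.0682 / 0.0255 ≈ 2.675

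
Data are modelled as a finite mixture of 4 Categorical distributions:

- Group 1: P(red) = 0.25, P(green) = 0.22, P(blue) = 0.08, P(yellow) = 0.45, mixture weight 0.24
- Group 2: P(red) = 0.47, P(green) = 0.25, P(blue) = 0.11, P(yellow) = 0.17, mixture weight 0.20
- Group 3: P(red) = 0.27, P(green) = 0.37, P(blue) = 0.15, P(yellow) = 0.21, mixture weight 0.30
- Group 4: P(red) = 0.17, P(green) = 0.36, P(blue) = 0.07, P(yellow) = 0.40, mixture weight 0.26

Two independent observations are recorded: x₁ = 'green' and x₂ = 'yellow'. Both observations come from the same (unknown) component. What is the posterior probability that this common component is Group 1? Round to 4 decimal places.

0.2555

P(component k | x) = π_k·f_k(x) / marginal(x), where marginal(x) = Σ_j π_j·f_j(x).
Since both observations come from the same component, the likelihood for component k is f_k(x₁)·f_k(x₂).
  L_1 = [P(green | comp) = 0.22] × [0.45] = 0.099
  L_2 = [P(green | comp) = 0.25] × [0.17] = 0.0425
  L_3 = [P(green | comp) = 0.37] × [0.21] = 0.0777
  L_4 = [P(green | comp) = 0.36] × [0.4] = 0.144
Unnormalised posteriors:
  π_1·L_1 = 0.24 × 0.099 = 0.02376
  π_2·L_2 = 0.20 × 0.0425 = 0.0085
  π_3·L_3 = 0.30 × 0.0777 = 0.02331
  π_4·L_4 = 0.26 × 0.144 = 0.03744
Denominator: 0.02376 + 0.0085 + 0.02331 + 0.03744 = 0.09301
So the posterior for Group 1 is 0.02376 / 0.09301 ≈ 0.2555.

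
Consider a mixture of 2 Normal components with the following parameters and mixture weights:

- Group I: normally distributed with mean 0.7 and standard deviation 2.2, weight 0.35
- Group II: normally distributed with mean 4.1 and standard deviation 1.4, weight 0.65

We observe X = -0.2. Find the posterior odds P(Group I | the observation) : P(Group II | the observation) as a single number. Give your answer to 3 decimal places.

The posterior odds equal the prior odds times the likelihood ratio: (w_i/w_j)·(f_i(x)/f_j(x)).
Normal densities:
  p_I = (1/(2.2·√(2π)))·exp(−(-0.2−0.7)²/(2·2.2²)) = 0.181337·exp(-0.08368) = 0.166781
  p_II = (1/(1.4·√(2π)))·exp(−(-0.2−4.1)²/(2·1.4²)) = 0.284959·exp(-4.71684) = 0.00254851
0.0583734 / 0.00165653 ≈ 35.238

35.238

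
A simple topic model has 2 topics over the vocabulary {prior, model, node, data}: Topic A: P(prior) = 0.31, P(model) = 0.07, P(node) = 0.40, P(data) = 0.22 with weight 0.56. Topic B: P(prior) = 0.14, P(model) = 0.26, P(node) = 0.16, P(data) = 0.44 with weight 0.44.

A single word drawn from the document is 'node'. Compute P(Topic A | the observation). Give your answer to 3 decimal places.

0.761

The responsibility of component k is π_k f_k(x) divided by Σ_j π_j f_j(x).
Categorical probabilities:
  f_A = 0.4
  f_B = 0.16
Prior × likelihood for each component:
  π_A·f_A = 0.56 × 0.4 = 0.224
  π_B·f_B = 0.44 × 0.16 = 0.0704
Evidence: 0.224 + 0.0704 = 0.2944
P(Topic A | data) = 0.224 / 0.2944 ≈ 0.761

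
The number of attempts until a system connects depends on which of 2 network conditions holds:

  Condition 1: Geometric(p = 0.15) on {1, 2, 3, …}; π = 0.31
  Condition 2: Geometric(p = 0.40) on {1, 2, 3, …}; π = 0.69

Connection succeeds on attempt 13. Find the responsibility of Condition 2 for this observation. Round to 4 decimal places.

Posterior ∝ prior × likelihood, so P(k | x) ∝ π_k f_k(x); normalise over all components.
Geometric probabilities:
  L_1 = 0.0213363
  L_2 = 0.000870713
Multiply by the mixture weights:
  π_1·L_1 = 0.31 × 0.0213363 = 0.00661424
  π_2·L_2 = 0.69 × 0.000870713 = 0.000600792
Normaliser: 0.00661424 + 0.000600792 = 0.00721503
P(Condition 2 | x) = 0.000600792 / 0.00721503 ≈ 0.0833

0.0833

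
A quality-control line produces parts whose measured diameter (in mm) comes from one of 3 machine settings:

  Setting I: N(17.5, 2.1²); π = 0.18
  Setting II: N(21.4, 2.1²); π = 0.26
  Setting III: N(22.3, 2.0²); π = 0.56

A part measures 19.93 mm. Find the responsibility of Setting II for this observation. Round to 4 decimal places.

By Bayes' theorem, P(k | x) = π_k f_k(x) / Σ_j π_j f_j(x).
Normal densities:
  f_I = 0.0972602
  f_II = 0.148692
  f_III = 0.0988454
Unnormalised posteriors:
  π_I·f_I = 0.18 × 0.0972602 = 0.0175068
  π_II·f_II = 0.26 × 0.148692 = 0.03866
  π_III·f_III = 0.56 × 0.0988454 = 0.0553534
Evidence: 0.0175068 + 0.03866 + 0.0553534 = 0.11152
So the posterior for Setting II is 0.03866 / 0.11152 ≈ 0.3467.

0.3467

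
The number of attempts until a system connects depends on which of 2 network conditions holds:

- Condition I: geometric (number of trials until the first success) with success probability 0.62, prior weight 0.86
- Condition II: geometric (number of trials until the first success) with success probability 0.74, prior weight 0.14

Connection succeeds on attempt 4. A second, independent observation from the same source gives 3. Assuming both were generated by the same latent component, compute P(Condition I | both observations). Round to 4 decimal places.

0.9664

Posterior ∝ prior × likelihood, so P(k | x) ∝ π_k f_k(x); normalise over all components.
Since both observations come from the same component, the likelihood for component k is f_k(x₁)·f_k(x₂).
  p_I = [0.0340206] × [0.089528] = 0.0030458
  p_II = [0.0130062] × [0.050024] = 0.000650624
Multiply by the mixture weights:
  π_I·p_I = 0.86 × 0.0030458 = 0.00261939
  π_II·p_II = 0.14 × 0.000650624 = 9.10874e-05
Marginal: 0.00261939 + 9.10874e-05 = 0.00271048
So the posterior for Condition I is 0.00261939 / 0.00271048 ≈ 0.9664.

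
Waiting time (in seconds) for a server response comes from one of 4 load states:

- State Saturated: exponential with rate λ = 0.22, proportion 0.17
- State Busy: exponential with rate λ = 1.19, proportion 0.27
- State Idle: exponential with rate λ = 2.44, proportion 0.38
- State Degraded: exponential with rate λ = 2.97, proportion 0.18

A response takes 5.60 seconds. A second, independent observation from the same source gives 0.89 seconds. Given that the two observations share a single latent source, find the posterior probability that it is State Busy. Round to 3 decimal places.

By Bayes' theorem, P(k | x) = P(Z=k) f_k(x) / Σ_j P(Z=j) f_j(x).
Since both observations come from the same component, the likelihood for component k is f_k(x₁)·f_k(x₂).
  p_Saturated = [0.22·e^(−0.22·5.60) = 0.22·e^(−1.2320) = 0.0641759] × [0.180879] = 0.0116081
  p_Busy = [1.19·e^(−1.19·5.60) = 1.19·e^(−6.6640) = 0.00151848] × [0.412654] = 0.000626606
  p_Idle = [2.44·e^(−2.44·5.60) = 2.44·e^(−13.6640) = 2.83916e-06] × [0.278148] = 7.89707e-07
  p_Degraded = [2.97·e^(−2.97·5.60) = 2.97·e^(−16.6320) = 1.77652e-07] × [0.211245] = 3.75281e-08
Prior × likelihood for each component:
  P(Z=Saturated)·p_Saturated = 0.17 × 0.0116081 = 0.00197337
  P(Z=Busy)·p_Busy = 0.27 × 0.000626606 = 0.000169183
  P(Z=Idle)·p_Idle = 0.38 × 7.89707e-07 = 3.00089e-07
  P(Z=Degraded)·p_Degraded = 0.18 × 3.75281e-08 = 6.75506e-09
Denominator: 0.00197337 + 0.000169183 + 3.00089e-07 + 6.75506e-09 = 0.00214286
P(State Busy | x₁,x₂) = 0.000169183 / 0.00214286 ≈ 0.079

0.079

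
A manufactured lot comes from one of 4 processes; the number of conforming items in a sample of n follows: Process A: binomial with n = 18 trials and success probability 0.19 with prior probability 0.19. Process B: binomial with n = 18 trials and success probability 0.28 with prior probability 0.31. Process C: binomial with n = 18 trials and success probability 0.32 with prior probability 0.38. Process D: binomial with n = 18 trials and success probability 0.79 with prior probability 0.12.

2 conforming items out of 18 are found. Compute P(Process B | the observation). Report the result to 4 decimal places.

0.2858

The responsibility of component k is π_k f_k(x) divided by Σ_j π_j f_j(x).
Binomial probabilities:
  p_A = C(18,2)·0.19^2·0.81^16 = 153·0.0361·0.0343368 = 0.189653
  p_B = C(18,2)·0.28^2·0.72^16 = 153·0.0784·0.00521579 = 0.0625644
  p_C = C(18,2)·0.32^2·0.68^16 = 153·0.1024·0.00208998 = 0.0327442
  p_D = C(18,2)·0.79^2·0.21^16 = 153·0.6241·1.43057e-11 = 1.36601e-09
Weight by the priors:
  π_A·p_A = 0.19 × 0.189653 = 0.036034
  π_B·p_B = 0.31 × 0.0625644 = 0.019395
  π_C·p_C = 0.38 × 0.0327442 = 0.0124428
  π_D·p_D = 0.12 × 1.36601e-09 = 1.63921e-10
Normaliser: 0.036034 + 0.019395 + 0.0124428 + 1.63921e-10 = 0.0678718
Responsibility of Process B: 0.019395 / 0.0678718 ≈ 0.2858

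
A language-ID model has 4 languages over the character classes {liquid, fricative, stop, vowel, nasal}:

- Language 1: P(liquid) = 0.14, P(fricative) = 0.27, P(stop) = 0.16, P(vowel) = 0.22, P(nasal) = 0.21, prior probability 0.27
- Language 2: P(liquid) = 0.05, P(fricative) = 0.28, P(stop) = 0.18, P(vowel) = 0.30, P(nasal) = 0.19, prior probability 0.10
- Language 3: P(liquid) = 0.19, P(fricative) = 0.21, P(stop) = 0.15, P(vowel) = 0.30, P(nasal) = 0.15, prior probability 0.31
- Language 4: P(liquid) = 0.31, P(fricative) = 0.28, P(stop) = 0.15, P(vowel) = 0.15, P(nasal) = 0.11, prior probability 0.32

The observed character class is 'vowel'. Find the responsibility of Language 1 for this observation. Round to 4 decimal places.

Apply Bayes' rule: the posterior for each component is proportional to its prior times its likelihood at x.
Categorical probabilities:
  f_1 = P(vowel | comp) = 0.22
  f_2 = P(vowel | comp) = 0.30
  f_3 = P(vowel | comp) = 0.30
  f_4 = P(vowel | comp) = 0.15
Multiply by the mixture weights:
  π_1·f_1 = 0.27 × 0.22 = 0.0594
  π_2·f_2 = 0.10 × 0.3 = 0.03
  π_3·f_3 = 0.31 × 0.3 = 0.093
  π_4·f_4 = 0.32 × 0.15 = 0.048
Evidence: 0.0594 + 0.03 + 0.093 + 0.048 = 0.2304
P(Language 1 | 'vowel') = 0.0594 / 0.2304 ≈ 0.2578

0.2578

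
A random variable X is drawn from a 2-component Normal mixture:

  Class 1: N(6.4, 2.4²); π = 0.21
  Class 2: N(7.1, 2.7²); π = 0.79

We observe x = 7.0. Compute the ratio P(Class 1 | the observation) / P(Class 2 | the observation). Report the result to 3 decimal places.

Posterior odds = (π_i f_i(x)) / (π_j f_j(x)); the normalising sum cancels.
Component likelihoods at x = 7.0:
  L_1 = 0.161112
  L_2 = 0.147655
Odds = (0.21/0.79) × (0.161112/0.147655) = 0.265823 × 1.09114 ≈ 0.290

0.290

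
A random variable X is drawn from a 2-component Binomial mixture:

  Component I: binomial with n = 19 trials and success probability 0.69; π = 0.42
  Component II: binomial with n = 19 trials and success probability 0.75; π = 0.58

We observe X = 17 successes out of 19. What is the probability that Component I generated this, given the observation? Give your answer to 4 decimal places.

The responsibility of component k is w_k f_k(x) divided by Σ_j w_j f_j(x).
Binomial probabilities:
  f_I = C(19,17)·0.69^17·0.31^2 = 171·0.00182152·0.0961 = 0.0299333
  f_II = C(19,17)·0.75^17·0.25^2 = 171·0.00751695·0.0625 = 0.0803374
Prior × likelihood for each component:
  w_I·f_I = 0.42 × 0.0299333 = 0.012572
  w_II·f_II = 0.58 × 0.0803374 = 0.0465957
Marginal: 0.012572 + 0.0465957 = 0.0591676
P(Component I | x) = 0.012572 / 0.0591676 ≈ 0.2125

0.2125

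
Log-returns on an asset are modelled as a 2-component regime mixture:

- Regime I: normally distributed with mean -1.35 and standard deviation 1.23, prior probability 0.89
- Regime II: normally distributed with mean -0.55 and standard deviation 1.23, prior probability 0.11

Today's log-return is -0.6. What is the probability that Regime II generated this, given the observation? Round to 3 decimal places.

0.129

P(component k | x) = P(Z=k)·f_k(x) / marginal(x), where marginal(x) = Σ_j P(Z=j)·f_j(x).
Normal densities:
  p_I = (1/(1.23·√(2π)))·exp(−(-0.6−-1.35)²/(2·1.23²)) = 0.324343·exp(-0.18590) = 0.26932
  p_II = (1/(1.23·√(2π)))·exp(−(-0.6−-0.55)²/(2·1.23²)) = 0.324343·exp(-0.00083) = 0.324075
Unnormalised posteriors:
  P(Z=I)·p_I = 0.89 × 0.26932 = 0.239695
  P(Z=II)·p_II = 0.11 × 0.324075 = 0.0356483
Marginal: 0.239695 + 0.0356483 = 0.275343
So the posterior for Regime II is 0.0356483 / 0.275343 ≈ 0.129.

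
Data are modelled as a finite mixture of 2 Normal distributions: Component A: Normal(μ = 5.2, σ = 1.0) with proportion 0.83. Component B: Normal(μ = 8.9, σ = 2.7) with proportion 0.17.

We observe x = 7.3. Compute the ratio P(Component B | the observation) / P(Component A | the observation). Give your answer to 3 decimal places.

0.577

Only the two components matter; the odds are (P(Z=i) f_i(x)) / (P(Z=j) f_j(x)).
Component likelihoods at x = 7.3:
  f_A = (1/(1.0·√(2π)))·exp(−(7.3−5.2)²/(2·1.0²)) = 0.398942·exp(-2.20500) = 0.0439836
  f_B = (1/(2.7·√(2π)))·exp(−(7.3−8.9)²/(2·2.7²)) = 0.147756·exp(-0.17558) = 0.123963
Posterior odds = (P(Z=B)·f_B) / (P(Z=A)·f_A) = (0.17·0.123963) / (0.83·0.0439836) = 0.0210737 / 0.0365064 ≈ 0.577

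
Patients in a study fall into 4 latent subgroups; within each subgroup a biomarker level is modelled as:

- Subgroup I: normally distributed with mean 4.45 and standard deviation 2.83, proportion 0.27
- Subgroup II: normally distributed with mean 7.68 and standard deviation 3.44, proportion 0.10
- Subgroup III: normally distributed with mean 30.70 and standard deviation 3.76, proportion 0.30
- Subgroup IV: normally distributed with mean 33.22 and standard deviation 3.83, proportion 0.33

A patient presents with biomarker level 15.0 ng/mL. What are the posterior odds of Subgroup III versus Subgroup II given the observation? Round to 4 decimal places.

The posterior odds equal the prior odds times the likelihood ratio: (P(Z=i)/P(Z=j))·(f_i(x)/f_j(x)).
Normal densities:
  f_I = (1/(2.83·√(2π)))·exp(−(15.0−4.45)²/(2·2.83²)) = 0.140969·exp(-6.94868) = 0.000135317
  f_II = (1/(3.44·√(2π)))·exp(−(15.0−7.68)²/(2·3.44²)) = 0.115972·exp(-2.26399) = 0.0120535
  f_III = (1/(3.76·√(2π)))·exp(−(15.0−30.70)²/(2·3.76²)) = 0.106102·exp(-8.71753) = 1.73678e-05
  f_IV = (1/(3.83·√(2π)))·exp(−(15.0−33.22)²/(2·3.83²)) = 0.104162·exp(-11.31538) = 1.26912e-06
Odds = (0.30/0.10) × (1.73678e-05/0.0120535) = 3 × 0.0014409 ≈ 0.0043

0.0043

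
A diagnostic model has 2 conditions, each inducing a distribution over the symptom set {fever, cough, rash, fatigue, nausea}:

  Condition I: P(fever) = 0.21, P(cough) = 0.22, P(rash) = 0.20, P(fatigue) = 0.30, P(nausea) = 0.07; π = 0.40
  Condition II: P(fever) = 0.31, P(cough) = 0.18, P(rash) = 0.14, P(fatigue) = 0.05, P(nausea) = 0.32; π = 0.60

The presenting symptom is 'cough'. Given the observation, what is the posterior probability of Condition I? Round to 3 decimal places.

0.449

By Bayes' theorem, P(k | x) = P(Z=k) f_k(x) / Σ_j P(Z=j) f_j(x).
Evaluate each component's likelihood at the observed value:
  p_I = P(cough | comp) = 0.22
  p_II = P(cough | comp) = 0.18
Prior × likelihood for each component:
  P(Z=I)·p_I = 0.40 × 0.22 = 0.088
  P(Z=II)·p_II = 0.60 × 0.18 = 0.108
Normaliser: 0.088 + 0.108 = 0.196
Responsibility of Condition I: 0.088 / 0.196 ≈ 0.449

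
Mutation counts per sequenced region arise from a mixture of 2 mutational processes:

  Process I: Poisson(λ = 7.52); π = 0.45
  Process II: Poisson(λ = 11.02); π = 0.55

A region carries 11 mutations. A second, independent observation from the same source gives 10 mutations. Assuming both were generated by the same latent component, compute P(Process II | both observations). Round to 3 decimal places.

Apply Bayes' rule: the posterior for each component is proportional to its prior times its likelihood at x.
Since both observations come from the same component, the likelihood for component k is f_k(x₁)·f_k(x₂).
  f_I = [e^(−7.52)·7.52^11/11! = 0.0590672] × [0.0864014] = 0.00510349
  f_II = [e^(−11.02)·11.02^11/11! = 0.119376] × [0.119159] = 0.0142247
Unnormalised posteriors:
  P(Z=I)·f_I = 0.45 × 0.00510349 = 0.00229657
  P(Z=II)·f_II = 0.55 × 0.0142247 = 0.00782361
Sum: 0.00229657 + 0.00782361 = 0.0101202
P(Process II | data) = 0.00782361 / 0.0101202 ≈ 0.773

0.773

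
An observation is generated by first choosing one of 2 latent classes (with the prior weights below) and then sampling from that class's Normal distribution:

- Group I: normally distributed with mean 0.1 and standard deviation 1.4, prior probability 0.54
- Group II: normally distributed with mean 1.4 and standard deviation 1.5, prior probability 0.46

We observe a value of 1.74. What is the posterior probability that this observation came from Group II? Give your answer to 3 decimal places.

The responsibility of component k is π_k f_k(x) divided by Σ_j π_j f_j(x).
Evaluate each component's likelihood at the observed value:
  L_I = 0.143484
  L_II = 0.259216
Multiply by the mixture weights:
  π_I·L_I = 0.54 × 0.143484 = 0.0774812
  π_II·L_II = 0.46 × 0.259216 = 0.119239
Evidence: 0.0774812 + 0.119239 = 0.196721
P(Group II | x) = 0.119239 / 0.196721 ≈ 0.606

0.606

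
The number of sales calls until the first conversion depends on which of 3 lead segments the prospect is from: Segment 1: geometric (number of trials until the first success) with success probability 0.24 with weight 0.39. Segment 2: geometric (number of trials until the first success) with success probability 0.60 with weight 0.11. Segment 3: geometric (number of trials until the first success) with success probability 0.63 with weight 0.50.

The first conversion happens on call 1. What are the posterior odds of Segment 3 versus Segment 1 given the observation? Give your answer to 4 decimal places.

3.3654

Only the two components matter; the odds are (P(Z=i) f_i(x)) / (P(Z=j) f_j(x)).
Geometric probabilities:
  f_1 = 0.24
  f_2 = 0.6
  f_3 = 0.63
Odds = (0.50/0.39) × (0.63/0.24) = 1.28205 × 2.625 ≈ 3.3654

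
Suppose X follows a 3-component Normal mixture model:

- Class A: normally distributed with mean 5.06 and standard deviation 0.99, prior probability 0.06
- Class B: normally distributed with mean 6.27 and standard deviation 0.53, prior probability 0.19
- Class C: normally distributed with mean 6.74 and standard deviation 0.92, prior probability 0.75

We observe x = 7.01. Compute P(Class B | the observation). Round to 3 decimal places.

0.146

P(component k | x) = π_k·f_k(x) / marginal(x), where marginal(x) = Σ_j π_j·f_j(x).
Normal densities:
  L_A = (1/(0.99·√(2π)))·exp(−(7.01−5.06)²/(2·0.99²)) = 0.402972·exp(-1.93985) = 0.0579172
  L_B = (1/(0.53·√(2π)))·exp(−(7.01−6.27)²/(2·0.53²)) = 0.752721·exp(-0.97472) = 0.283999
  L_C = (1/(0.92·√(2π)))·exp(−(7.01−6.74)²/(2·0.92²)) = 0.433633·exp(-0.04306) = 0.415355
Weight by the priors:
  π_A·L_A = 0.06 × 0.0579172 = 0.00347503
  π_B·L_B = 0.19 × 0.283999 = 0.0539598
  π_C·L_C = 0.75 × 0.415355 = 0.311516
Sum: 0.00347503 + 0.0539598 + 0.311516 = 0.368951
P(Class B | the observation) = 0.0539598 / 0.368951 ≈ 0.146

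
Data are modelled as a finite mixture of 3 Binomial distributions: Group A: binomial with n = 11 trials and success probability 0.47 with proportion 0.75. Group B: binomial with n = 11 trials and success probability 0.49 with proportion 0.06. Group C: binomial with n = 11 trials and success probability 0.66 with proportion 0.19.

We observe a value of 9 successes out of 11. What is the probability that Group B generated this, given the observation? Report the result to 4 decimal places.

Posterior ∝ prior × likelihood, so P(k | x) ∝ P(Z=k) f_k(x); normalise over all components.
Evaluate each component's likelihood at the observed value:
  p_A = C(11,9)·0.47^9·0.53^2 = 55·0.00111913·0.2809 = 0.01729
  p_B = C(11,9)·0.49^9·0.51^2 = 55·0.00162841·0.2601 = 0.0232953
  p_C = C(11,9)·0.66^9·0.34^2 = 55·0.0237627·0.1156 = 0.151083
Prior × likelihood for each component:
  P(Z=A)·p_A = 0.75 × 0.01729 = 0.0129675
  P(Z=B)·p_B = 0.06 × 0.0232953 = 0.00139772
  P(Z=C)·p_C = 0.19 × 0.151083 = 0.0287058
Sum: 0.0129675 + 0.00139772 + 0.0287058 = 0.043071
P(Group B | x) ≈ 0.0325

0.0325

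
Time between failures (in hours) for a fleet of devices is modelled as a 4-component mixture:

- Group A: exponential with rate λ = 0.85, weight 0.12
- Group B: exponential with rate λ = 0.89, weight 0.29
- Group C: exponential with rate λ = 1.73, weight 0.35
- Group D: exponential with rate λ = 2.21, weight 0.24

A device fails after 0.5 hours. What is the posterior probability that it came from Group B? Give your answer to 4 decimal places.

0.2496

By Bayes' theorem, P(k | x) = P(Z=k) f_k(x) / Σ_j P(Z=j) f_j(x).
Exponential densities:
  L_A = 0.85·e^(−0.85·0.5) = 0.85·e^(−0.4250) = 0.555704
  L_B = 0.89·e^(−0.89·0.5) = 0.89·e^(−0.4450) = 0.570334
  L_C = 1.73·e^(−1.73·0.5) = 1.73·e^(−0.8650) = 0.728419
  L_D = 2.21·e^(−2.21·0.5) = 2.21·e^(−1.1050) = 0.731976
Multiply by the mixture weights:
  P(Z=A)·L_A = 0.12 × 0.555704 = 0.0666845
  P(Z=B)·L_B = 0.29 × 0.570334 = 0.165397
  P(Z=C)·L_C = 0.35 × 0.728419 = 0.254947
  P(Z=D)·L_D = 0.24 × 0.731976 = 0.175674
Sum: 0.0666845 + 0.165397 + 0.254947 + 0.175674 = 0.662702
Responsibility of Group B: 0.165397 / 0.662702 ≈ 0.2496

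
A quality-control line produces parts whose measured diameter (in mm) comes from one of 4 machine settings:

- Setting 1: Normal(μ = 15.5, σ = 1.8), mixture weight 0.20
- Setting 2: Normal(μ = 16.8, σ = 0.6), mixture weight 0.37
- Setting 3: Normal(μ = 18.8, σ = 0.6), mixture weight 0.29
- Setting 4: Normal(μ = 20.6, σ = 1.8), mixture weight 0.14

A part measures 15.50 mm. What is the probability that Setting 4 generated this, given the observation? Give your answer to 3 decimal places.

0.008

By Bayes' theorem, P(k | x) = π_k f_k(x) / Σ_j π_j f_j(x).
Evaluate each component's likelihood at the observed value:
  p_1 = (1/(1.8·√(2π)))·exp(−(15.50−15.5)²/(2·1.8²)) = 0.221635·exp(-0.00000) = 0.221635
  p_2 = (1/(0.6·√(2π)))·exp(−(15.50−16.8)²/(2·0.6²)) = 0.664904·exp(-2.34722) = 0.0635877
  p_3 = (1/(0.6·√(2π)))·exp(−(15.50−18.8)²/(2·0.6²)) = 0.664904·exp(-15.12500) = 1.79496e-07
  p_4 = (1/(1.8·√(2π)))·exp(−(15.50−20.6)²/(2·1.8²)) = 0.221635·exp(-4.01389) = 0.00400339
Weight by the priors:
  π_1·p_1 = 0.20 × 0.221635 = 0.0443269
  π_2·p_2 = 0.37 × 0.0635877 = 0.0235275
  π_3·p_3 = 0.29 × 1.79496e-07 = 5.20538e-08
  π_4·p_4 = 0.14 × 0.00400339 = 0.000560474
Normaliser: 0.0443269 + 0.0235275 + 5.20538e-08 + 0.000560474 = 0.0684149
P(Setting 4 | 15.50 mm) = 0.000560474 / 0.0684149 ≈ 0.008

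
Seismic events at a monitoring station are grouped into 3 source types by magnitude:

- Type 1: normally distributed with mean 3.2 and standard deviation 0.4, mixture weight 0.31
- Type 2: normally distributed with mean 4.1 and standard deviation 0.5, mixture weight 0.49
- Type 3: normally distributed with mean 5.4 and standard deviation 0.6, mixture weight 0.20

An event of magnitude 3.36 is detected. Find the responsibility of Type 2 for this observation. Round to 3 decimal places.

0.314

By Bayes' theorem, P(k | x) = P(Z=k) f_k(x) / Σ_j P(Z=j) f_j(x).
Evaluate each component's likelihood at the observed value:
  L_1 = 0.920675
  L_2 = 0.266871
  L_3 = 0.0020537
Weight by the priors:
  P(Z=1)·L_1 = 0.31 × 0.920675 = 0.285409
  P(Z=2)·L_2 = 0.49 × 0.266871 = 0.130767
  P(Z=3)·L_3 = 0.20 × 0.0020537 = 0.00041074
Denominator: 0.285409 + 0.130767 + 0.00041074 = 0.416587
So the posterior for Type 2 is 0.130767 / 0.416587 ≈ 0.314.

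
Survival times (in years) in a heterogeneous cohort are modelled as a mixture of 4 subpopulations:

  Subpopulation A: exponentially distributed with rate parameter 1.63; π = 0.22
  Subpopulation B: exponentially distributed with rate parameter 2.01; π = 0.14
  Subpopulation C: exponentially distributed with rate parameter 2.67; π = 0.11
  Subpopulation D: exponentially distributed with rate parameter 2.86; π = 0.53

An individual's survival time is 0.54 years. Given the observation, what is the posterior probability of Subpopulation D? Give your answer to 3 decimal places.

The responsibility of component k is π_k f_k(x) divided by Σ_j π_j f_j(x).
Exponential densities:
  p_A = 0.675961
  p_B = 0.678911
  p_C = 0.631459
  p_D = 0.610438
Unnormalised posteriors:
  π_A·p_A = 0.22 × 0.675961 = 0.148711
  π_B·p_B = 0.14 × 0.678911 = 0.0950475
  π_C·p_C = 0.11 × 0.631459 = 0.0694605
  π_D·p_D = 0.53 × 0.610438 = 0.323532
Sum: 0.148711 + 0.0950475 + 0.0694605 + 0.323532 = 0.636752
So the posterior for Subpopulation D is 0.323532 / 0.636752 ≈ 0.508.

0.508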